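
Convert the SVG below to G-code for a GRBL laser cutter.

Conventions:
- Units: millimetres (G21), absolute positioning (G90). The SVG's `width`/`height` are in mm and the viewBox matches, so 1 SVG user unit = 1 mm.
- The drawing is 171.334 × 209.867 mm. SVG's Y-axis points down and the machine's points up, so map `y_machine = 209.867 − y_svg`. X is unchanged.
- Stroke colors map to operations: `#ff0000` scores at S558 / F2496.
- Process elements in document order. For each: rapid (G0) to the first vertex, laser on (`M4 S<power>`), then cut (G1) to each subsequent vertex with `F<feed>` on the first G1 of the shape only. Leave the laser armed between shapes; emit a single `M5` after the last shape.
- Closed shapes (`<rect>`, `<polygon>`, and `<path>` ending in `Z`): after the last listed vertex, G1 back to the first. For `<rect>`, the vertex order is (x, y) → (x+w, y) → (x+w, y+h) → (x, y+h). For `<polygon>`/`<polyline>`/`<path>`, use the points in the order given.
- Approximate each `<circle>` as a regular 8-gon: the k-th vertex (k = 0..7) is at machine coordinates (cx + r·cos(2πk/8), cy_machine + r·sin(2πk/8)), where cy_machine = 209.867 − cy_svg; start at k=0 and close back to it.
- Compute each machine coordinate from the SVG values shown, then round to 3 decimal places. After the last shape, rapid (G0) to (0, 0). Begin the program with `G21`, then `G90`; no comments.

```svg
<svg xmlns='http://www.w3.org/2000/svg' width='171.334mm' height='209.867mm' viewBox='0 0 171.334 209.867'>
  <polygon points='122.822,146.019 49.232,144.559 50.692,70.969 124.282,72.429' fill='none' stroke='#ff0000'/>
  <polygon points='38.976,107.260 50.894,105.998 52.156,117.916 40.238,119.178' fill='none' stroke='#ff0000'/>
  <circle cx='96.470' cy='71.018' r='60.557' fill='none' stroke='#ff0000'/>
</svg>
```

Since the viewBox matches the mm dimensions, user units are millimetres directly. The only transform is the Y-flip y_m = 209.867 − y_svg.

Shape 1 is a regular polygon drawn with `<polygon>`. Its stroke #ff0000 means score at S558, F2496. After flipping Y the toolpath is (122.822,63.848) → (49.232,65.308) → (50.692,138.898) → (124.282,137.438) → (122.822,63.848), returning to the start.

Shape 2 is a regular polygon drawn with `<polygon>`. Its stroke #ff0000 means score at S558, F2496. After flipping Y the toolpath is (38.976,102.607) → (50.894,103.869) → (52.156,91.951) → (40.238,90.689) → (38.976,102.607), returning to the start.

Shape 3 is a circle drawn with `<circle>`. Its stroke #ff0000 means score at S558, F2496. After flipping Y the toolpath is (157.027,138.849) → (139.290,181.669) → (96.470,199.406) → (53.650,181.669) → (35.913,138.849) → (53.650,96.029) → (96.470,78.292) → (139.290,96.029) → (157.027,138.849), returning to the start.

G21
G90
G0 X122.822 Y63.848
M4 S558
G1 X49.232 Y65.308 F2496
G1 X50.692 Y138.898
G1 X124.282 Y137.438
G1 X122.822 Y63.848
G0 X38.976 Y102.607
M4 S558
G1 X50.894 Y103.869 F2496
G1 X52.156 Y91.951
G1 X40.238 Y90.689
G1 X38.976 Y102.607
G0 X157.027 Y138.849
M4 S558
G1 X139.290 Y181.669 F2496
G1 X96.470 Y199.406
G1 X53.650 Y181.669
G1 X35.913 Y138.849
G1 X53.650 Y96.029
G1 X96.470 Y78.292
G1 X139.290 Y96.029
G1 X157.027 Y138.849
M5
G0 X0.000 Y0.000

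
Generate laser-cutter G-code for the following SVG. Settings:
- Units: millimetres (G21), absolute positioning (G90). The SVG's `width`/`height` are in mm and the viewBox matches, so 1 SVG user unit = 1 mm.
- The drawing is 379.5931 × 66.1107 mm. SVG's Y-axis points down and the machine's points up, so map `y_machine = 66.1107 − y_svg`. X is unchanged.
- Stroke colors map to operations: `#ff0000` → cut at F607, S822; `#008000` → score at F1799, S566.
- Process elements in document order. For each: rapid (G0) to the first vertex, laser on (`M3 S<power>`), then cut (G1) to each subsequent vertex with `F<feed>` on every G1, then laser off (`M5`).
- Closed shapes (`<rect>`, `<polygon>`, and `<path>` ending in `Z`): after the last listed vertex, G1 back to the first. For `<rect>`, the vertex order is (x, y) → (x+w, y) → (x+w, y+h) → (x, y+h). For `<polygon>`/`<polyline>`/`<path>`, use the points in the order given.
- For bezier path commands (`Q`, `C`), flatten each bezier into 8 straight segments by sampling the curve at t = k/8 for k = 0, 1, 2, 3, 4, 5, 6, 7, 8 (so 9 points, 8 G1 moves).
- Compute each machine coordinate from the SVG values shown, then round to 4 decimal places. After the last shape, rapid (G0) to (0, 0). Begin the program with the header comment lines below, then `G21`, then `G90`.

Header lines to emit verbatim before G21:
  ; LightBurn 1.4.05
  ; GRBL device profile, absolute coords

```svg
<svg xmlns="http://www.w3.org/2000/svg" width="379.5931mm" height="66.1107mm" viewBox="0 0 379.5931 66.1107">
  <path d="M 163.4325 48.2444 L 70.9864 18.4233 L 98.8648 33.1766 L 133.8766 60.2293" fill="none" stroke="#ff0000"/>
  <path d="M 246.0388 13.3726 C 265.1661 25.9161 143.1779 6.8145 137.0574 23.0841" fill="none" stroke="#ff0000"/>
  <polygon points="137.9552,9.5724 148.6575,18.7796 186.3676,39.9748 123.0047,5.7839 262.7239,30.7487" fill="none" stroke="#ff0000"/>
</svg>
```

; LightBurn 1.4.05
; GRBL device profile, absolute coords
G21
G90
G0 X163.4325 Y17.8663
M3 S822
G1 X70.9864 Y47.6874 F607
G1 X98.8648 Y32.9341 F607
G1 X133.8766 Y5.8814 F607
M5
G0 X246.0388 Y52.7381
M3 S822
G1 X247.0987 Y49.3868 F607
G1 X237.9405 Y48.2168 F607
G1 X221.5758 Y48.4429 F607
G1 X201.0160 Y49.2796 F607
G1 X179.2728 Y49.9417 F607
G1 X159.3576 Y49.6438 F607
G1 X144.2820 Y47.6006 F607
G1 X137.0574 Y43.0266 F607
M5
G0 X137.9552 Y56.5383
M3 S822
G1 X148.6575 Y47.3311 F607
G1 X186.3676 Y26.1359 F607
G1 X123.0047 Y60.3268 F607
G1 X262.7239 Y35.3620 F607
G1 X137.9552 Y56.5383 F607
M5
G0 X0.0000 Y0.0000

Since the viewBox matches the mm dimensions, user units are millimetres directly. The only transform is the Y-flip y_m = 66.1107 − y_svg.

Shape 1 is a open polyline drawn with `<path>`. Its stroke #ff0000 means cut at S822, F607. After flipping Y the toolpath is (163.4325,17.8663) → (70.9864,47.6874) → (98.8648,32.9341) → (133.8766,5.8814).

Shape 2 is a cubic bezier drawn with `<path>`. Its stroke #ff0000 means cut at S822, F607. After flipping Y the toolpath is (246.0388,52.7381) → (247.0987,49.3868) → (237.9405,48.2168) → (221.5758,48.4429) → (201.0160,49.2796) → (179.2728,49.9417) → (159.3576,49.6438) → (144.2820,47.6006) → (137.0574,43.0266).

Shape 3 is a closed polygon drawn with `<polygon>`. Its stroke #ff0000 means cut at S822, F607. After flipping Y the toolpath is (137.9552,56.5383) → (148.6575,47.3311) → (186.3676,26.1359) → (123.0047,60.3268) → (262.7239,35.3620) → (137.9552,56.5383), returning to the start.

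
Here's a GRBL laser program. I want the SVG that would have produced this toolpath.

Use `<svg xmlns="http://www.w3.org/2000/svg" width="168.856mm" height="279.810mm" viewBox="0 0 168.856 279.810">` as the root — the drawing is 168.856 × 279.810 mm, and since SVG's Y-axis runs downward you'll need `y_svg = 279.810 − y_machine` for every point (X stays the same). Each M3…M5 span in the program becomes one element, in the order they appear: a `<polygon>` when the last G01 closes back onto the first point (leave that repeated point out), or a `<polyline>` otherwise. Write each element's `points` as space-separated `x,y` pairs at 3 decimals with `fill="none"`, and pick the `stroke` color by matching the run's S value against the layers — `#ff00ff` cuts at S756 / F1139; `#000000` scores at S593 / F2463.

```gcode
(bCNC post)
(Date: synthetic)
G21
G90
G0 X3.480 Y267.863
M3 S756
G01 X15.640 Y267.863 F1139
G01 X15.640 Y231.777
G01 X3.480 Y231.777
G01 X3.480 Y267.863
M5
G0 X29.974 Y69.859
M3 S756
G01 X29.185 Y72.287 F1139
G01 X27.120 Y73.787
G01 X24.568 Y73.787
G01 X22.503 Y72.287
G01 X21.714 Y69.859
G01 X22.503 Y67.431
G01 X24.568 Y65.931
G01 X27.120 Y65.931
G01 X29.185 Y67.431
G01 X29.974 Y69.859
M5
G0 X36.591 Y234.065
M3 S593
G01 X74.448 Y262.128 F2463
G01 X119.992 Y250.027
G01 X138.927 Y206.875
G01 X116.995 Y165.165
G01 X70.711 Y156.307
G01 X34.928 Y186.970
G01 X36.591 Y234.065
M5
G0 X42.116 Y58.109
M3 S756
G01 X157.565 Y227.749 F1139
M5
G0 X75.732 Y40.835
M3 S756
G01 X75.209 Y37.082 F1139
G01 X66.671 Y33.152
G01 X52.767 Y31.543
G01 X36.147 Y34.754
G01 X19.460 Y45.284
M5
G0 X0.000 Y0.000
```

Each laser-on run becomes one SVG element. Flip Y back into SVG space with y_svg = 279.810 − y_machine.

Run 1: the run's S756 means `#ff00ff` (cut). The run returns to its start, so emit a `<polygon>` with points (Y-flipped): 3.480,11.947 15.640,11.947 15.640,48.033 3.480,48.033.

Run 2: the run's S756 means `#ff00ff` (cut). The run returns to its start, so emit a `<polygon>` with points (Y-flipped): 29.974,209.951 29.185,207.523 27.120,206.023 24.568,206.023 22.503,207.523 21.714,209.951 22.503,212.379 24.568,213.879 27.120,213.879 29.185,212.379.

Run 3: power S593 maps to stroke `#000000` (score). The run returns to its start, so emit a `<polygon>` with points (Y-flipped): 36.591,45.745 74.448,17.682 119.992,29.783 138.927,72.935 116.995,114.645 70.711,123.503 34.928,92.840.

Run 4: S756 ⇒ cut layer `#ff00ff`. The run is open, so emit a `<polyline>` with points (Y-flipped): 42.116,221.701 157.565,52.061.

Run 5: S756 ⇒ cut layer `#ff00ff`. The run is open, so emit a `<polyline>` with points (Y-flipped): 75.732,238.975 75.209,242.728 66.671,246.658 52.767,248.267 36.147,245.056 19.460,234.526.

<svg xmlns="http://www.w3.org/2000/svg" width="168.856mm" height="279.810mm" viewBox="0 0 168.856 279.810">
  <polygon points="3.480,11.947 15.640,11.947 15.640,48.033 3.480,48.033" fill="none" stroke="#ff00ff"/>
  <polygon points="29.974,209.951 29.185,207.523 27.120,206.023 24.568,206.023 22.503,207.523 21.714,209.951 22.503,212.379 24.568,213.879 27.120,213.879 29.185,212.379" fill="none" stroke="#ff00ff"/>
  <polygon points="36.591,45.745 74.448,17.682 119.992,29.783 138.927,72.935 116.995,114.645 70.711,123.503 34.928,92.840" fill="none" stroke="#000000"/>
  <polyline points="42.116,221.701 157.565,52.061" fill="none" stroke="#ff00ff"/>
  <polyline points="75.732,238.975 75.209,242.728 66.671,246.658 52.767,248.267 36.147,245.056 19.460,234.526" fill="none" stroke="#ff00ff"/>
</svg>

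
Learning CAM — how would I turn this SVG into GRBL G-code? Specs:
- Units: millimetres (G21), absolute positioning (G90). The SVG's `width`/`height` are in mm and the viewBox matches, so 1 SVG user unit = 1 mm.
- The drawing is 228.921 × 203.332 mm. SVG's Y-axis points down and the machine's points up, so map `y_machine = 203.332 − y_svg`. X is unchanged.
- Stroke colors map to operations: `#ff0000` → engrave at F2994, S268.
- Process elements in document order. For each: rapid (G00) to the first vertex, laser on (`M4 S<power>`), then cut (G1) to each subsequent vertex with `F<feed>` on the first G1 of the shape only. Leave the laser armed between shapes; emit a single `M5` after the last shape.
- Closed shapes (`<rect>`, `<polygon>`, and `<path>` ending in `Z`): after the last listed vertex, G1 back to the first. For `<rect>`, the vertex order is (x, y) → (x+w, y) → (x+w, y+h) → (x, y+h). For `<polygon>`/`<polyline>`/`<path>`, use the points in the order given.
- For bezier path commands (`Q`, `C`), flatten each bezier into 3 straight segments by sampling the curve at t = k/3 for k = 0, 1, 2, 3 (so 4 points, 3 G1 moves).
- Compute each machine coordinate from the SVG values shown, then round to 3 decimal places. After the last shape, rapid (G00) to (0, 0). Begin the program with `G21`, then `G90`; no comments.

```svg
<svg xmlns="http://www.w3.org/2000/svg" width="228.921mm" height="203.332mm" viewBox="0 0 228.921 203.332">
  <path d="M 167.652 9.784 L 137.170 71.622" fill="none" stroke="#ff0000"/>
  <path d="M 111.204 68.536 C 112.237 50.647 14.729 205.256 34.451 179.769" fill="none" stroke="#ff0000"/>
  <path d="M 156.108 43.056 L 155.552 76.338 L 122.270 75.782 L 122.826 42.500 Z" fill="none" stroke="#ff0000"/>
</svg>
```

Since the viewBox matches the mm dimensions, user units are millimetres directly. The only transform is the Y-flip y_m = 203.332 − y_svg.

Shape 1 is a line segment drawn with `<path>`. Its stroke #ff0000 means engrave at S268, F2994. After flipping Y the toolpath is (167.652,193.548) → (137.170,131.710).

Shape 2 is a cubic bezier drawn with `<path>`. Its stroke #ff0000 means engrave at S268, F2994. After flipping Y the toolpath is (111.204,134.796) → (87.382,108.245) → (45.814,45.049) → (34.451,23.563).

Shape 3 is a regular polygon drawn with `<path>`. Its stroke #ff0000 means engrave at S268, F2994. After flipping Y the toolpath is (156.108,160.276) → (155.552,126.994) → (122.270,127.550) → (122.826,160.832) → (156.108,160.276), returning to the start.

G21
G90
G00 X167.652 Y193.548
M4 S268
G1 X137.170 Y131.710 F2994
G00 X111.204 Y134.796
M4 S268
G1 X87.382 Y108.245 F2994
G1 X45.814 Y45.049
G1 X34.451 Y23.563
G00 X156.108 Y160.276
M4 S268
G1 X155.552 Y126.994 F2994
G1 X122.270 Y127.550
G1 X122.826 Y160.832
G1 X156.108 Y160.276
M5
G00 X0.000 Y0.000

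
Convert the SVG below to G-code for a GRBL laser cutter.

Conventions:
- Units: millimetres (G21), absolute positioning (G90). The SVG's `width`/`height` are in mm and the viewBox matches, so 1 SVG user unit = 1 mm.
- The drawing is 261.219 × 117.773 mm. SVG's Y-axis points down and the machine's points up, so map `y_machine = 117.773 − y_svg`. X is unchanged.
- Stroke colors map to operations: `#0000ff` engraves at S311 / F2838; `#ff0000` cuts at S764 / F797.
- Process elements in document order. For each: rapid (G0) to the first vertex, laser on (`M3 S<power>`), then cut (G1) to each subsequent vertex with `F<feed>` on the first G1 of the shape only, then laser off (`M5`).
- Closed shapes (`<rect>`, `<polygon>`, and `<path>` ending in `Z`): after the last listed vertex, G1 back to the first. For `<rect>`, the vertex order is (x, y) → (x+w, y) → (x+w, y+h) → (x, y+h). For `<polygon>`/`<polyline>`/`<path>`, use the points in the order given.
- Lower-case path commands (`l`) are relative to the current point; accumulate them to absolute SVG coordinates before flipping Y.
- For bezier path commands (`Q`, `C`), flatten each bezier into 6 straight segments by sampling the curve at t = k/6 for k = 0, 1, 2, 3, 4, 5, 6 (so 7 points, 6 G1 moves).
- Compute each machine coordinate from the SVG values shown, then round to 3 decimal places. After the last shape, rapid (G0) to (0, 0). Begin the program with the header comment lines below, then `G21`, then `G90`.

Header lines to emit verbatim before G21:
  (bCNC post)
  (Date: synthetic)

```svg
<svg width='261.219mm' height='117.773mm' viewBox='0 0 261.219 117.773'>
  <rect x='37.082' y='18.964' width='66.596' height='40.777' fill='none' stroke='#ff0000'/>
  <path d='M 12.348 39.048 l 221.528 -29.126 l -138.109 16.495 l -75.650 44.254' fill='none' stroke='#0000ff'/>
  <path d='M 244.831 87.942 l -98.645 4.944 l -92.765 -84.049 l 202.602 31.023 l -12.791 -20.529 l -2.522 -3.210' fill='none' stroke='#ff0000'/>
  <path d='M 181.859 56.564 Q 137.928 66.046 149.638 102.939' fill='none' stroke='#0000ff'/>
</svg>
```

(bCNC post)
(Date: synthetic)
G21
G90
G0 X37.082 Y98.809
M3 S764
G1 X103.678 Y98.809 F797
G1 X103.678 Y58.032
G1 X37.082 Y58.032
G1 X37.082 Y98.809
M5
G0 X12.348 Y78.725
M3 S311
G1 X233.876 Y107.851 F2838
G1 X95.767 Y91.356
G1 X20.117 Y47.102
M5
G0 X244.831 Y29.831
M3 S764
G1 X146.186 Y24.887 F797
G1 X53.421 Y108.936
G1 X256.023 Y77.913
G1 X243.232 Y98.442
G1 X240.710 Y101.652
M5
G0 X181.859 Y61.209
M3 S311
G1 X168.761 Y57.287 F2838
G1 X158.754 Y51.842
G1 X151.838 Y44.874
G1 X148.014 Y36.384
G1 X147.280 Y26.370
G1 X149.638 Y14.834
M5
G0 X0.000 Y0.000

viewBox `0 0 261.219 117.773` with mm width/height → 1 unit = 1 mm. Flip: y_m = 117.773 − y_svg.

**Shape 1** — `<rect>` rectangle, stroke `#ff0000` → cut (S764, F797). Machine vertices: (37.082,98.809) → (103.678,98.809) → (103.678,58.032) → (37.082,58.032) → (37.082,98.809). Closed: final G1 returns to the first vertex.

**Shape 2** — `<path>` open polyline, stroke `#0000ff` → engrave (S311, F2838). Machine vertices: (12.348,78.725) → (233.876,107.851) → (95.767,91.356) → (20.117,47.102). Open path.

**Shape 3** — `<path>` open polyline, stroke `#ff0000` → cut (S764, F797). Machine vertices: (244.831,29.831) → (146.186,24.887) → (53.421,108.936) → (256.023,77.913) → (243.232,98.442) → (240.710,101.652). Open path.

**Shape 4** — `<path>` quadratic bezier, stroke `#0000ff` → engrave (S311, F2838). Control points (SVG): P0=(181.859,56.564), P1=(137.928,66.046), P2=(149.638,102.939); sampled at t=k/6. Machine vertices: (181.859,61.209) → (168.761,57.287) → (158.754,51.842) → (151.838,44.874) → (148.014,36.384) → (147.280,26.370) → (149.638,14.834). Open path.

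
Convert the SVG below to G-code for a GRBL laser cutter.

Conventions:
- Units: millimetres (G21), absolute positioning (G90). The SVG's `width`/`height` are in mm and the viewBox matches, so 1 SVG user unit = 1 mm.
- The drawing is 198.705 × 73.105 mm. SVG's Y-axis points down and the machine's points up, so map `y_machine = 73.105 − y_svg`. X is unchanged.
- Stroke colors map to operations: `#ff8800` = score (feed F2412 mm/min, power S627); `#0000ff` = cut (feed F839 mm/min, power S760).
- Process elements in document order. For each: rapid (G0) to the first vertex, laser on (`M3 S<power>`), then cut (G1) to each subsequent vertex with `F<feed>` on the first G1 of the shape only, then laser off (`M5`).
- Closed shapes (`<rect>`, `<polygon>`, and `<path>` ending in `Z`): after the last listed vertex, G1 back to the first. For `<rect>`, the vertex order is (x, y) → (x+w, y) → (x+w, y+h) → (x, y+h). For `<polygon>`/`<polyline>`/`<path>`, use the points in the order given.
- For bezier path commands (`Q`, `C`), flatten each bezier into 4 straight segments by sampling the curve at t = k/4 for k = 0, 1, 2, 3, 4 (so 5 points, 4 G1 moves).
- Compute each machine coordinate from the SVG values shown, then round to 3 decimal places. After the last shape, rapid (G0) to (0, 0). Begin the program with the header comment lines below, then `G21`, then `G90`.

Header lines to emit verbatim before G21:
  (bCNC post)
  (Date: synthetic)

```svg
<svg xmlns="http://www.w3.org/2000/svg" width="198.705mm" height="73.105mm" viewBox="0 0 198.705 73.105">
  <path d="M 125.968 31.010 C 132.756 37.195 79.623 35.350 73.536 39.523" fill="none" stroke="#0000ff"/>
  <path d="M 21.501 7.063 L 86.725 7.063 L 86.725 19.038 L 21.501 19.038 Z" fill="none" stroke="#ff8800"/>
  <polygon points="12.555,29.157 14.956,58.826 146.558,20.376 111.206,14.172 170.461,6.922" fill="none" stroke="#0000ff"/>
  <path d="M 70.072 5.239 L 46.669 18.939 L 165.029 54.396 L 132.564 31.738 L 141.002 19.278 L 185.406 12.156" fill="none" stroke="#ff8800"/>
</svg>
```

Since the viewBox matches the mm dimensions, user units are millimetres directly. The only transform is the Y-flip y_m = 73.105 − y_svg.

Shape 1 is a cubic bezier drawn with `<path>`. Its stroke #0000ff means cut at S760, F839. After flipping Y the toolpath is (125.968,42.095) → (121.495,38.742) → (104.580,37.084) → (85.251,35.803) → (73.536,33.582).

Shape 2 is a rectangle drawn with `<path>`. Its stroke #ff8800 means score at S627, F2412. After flipping Y the toolpath is (21.501,66.042) → (86.725,66.042) → (86.725,54.067) → (21.501,54.067) → (21.501,66.042), returning to the start.

Shape 3 is a closed polygon drawn with `<polygon>`. Its stroke #0000ff means cut at S760, F839. After flipping Y the toolpath is (12.555,43.948) → (14.956,14.279) → (146.558,52.729) → (111.206,58.933) → (170.461,66.183) → (12.555,43.948), returning to the start.

Shape 4 is a open polyline drawn with `<path>`. Its stroke #ff8800 means score at S627, F2412. After flipping Y the toolpath is (70.072,67.866) → (46.669,54.166) → (165.029,18.709) → (132.564,41.367) → (141.002,53.827) → (185.406,60.949).

(bCNC post)
(Date: synthetic)
G21
G90
G0 X125.968 Y42.095
M3 S760
G1 X121.495 Y38.742 F839
G1 X104.580 Y37.084
G1 X85.251 Y35.803
G1 X73.536 Y33.582
M5
G0 X21.501 Y66.042
M3 S627
G1 X86.725 Y66.042 F2412
G1 X86.725 Y54.067
G1 X21.501 Y54.067
G1 X21.501 Y66.042
M5
G0 X12.555 Y43.948
M3 S760
G1 X14.956 Y14.279 F839
G1 X146.558 Y52.729
G1 X111.206 Y58.933
G1 X170.461 Y66.183
G1 X12.555 Y43.948
M5
G0 X70.072 Y67.866
M3 S627
G1 X46.669 Y54.166 F2412
G1 X165.029 Y18.709
G1 X132.564 Y41.367
G1 X141.002 Y53.827
G1 X185.406 Y60.949
M5
G0 X0.000 Y0.000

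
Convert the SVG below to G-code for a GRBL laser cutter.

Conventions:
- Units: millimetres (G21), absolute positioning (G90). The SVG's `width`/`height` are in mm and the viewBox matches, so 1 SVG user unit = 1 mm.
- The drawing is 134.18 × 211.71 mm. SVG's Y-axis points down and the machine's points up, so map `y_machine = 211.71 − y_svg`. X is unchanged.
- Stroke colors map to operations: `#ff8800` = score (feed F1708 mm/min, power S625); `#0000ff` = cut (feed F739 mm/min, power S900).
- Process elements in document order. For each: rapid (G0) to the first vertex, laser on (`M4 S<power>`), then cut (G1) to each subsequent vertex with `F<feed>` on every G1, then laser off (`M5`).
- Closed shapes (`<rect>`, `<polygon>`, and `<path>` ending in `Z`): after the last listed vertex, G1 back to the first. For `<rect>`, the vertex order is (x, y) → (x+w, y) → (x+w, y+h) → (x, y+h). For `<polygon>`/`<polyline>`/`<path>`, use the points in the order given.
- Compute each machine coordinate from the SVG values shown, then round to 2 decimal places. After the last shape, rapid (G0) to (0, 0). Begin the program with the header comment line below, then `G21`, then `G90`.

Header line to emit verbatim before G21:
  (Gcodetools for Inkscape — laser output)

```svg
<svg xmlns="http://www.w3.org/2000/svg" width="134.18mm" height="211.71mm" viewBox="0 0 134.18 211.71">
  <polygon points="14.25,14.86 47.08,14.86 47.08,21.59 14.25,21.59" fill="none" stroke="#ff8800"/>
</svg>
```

viewBox `0 0 134.18 211.71` with mm width/height → 1 unit = 1 mm. Flip: y_m = 211.71 − y_svg.

**Shape 1** — `<polygon>` rectangle, stroke `#ff8800` → score (S625, F1708). Machine vertices: (14.25,196.85) → (47.08,196.85) → (47.08,190.12) → (14.25,190.12) → (14.25,196.85). Closed: final G1 returns to the first vertex.

(Gcodetools for Inkscape — laser output)
G21
G90
G0 X14.25 Y196.85
M4 S625
G1 X47.08 Y196.85 F1708
G1 X47.08 Y190.12 F1708
G1 X14.25 Y190.12 F1708
G1 X14.25 Y196.85 F1708
M5
G0 X0.00 Y0.00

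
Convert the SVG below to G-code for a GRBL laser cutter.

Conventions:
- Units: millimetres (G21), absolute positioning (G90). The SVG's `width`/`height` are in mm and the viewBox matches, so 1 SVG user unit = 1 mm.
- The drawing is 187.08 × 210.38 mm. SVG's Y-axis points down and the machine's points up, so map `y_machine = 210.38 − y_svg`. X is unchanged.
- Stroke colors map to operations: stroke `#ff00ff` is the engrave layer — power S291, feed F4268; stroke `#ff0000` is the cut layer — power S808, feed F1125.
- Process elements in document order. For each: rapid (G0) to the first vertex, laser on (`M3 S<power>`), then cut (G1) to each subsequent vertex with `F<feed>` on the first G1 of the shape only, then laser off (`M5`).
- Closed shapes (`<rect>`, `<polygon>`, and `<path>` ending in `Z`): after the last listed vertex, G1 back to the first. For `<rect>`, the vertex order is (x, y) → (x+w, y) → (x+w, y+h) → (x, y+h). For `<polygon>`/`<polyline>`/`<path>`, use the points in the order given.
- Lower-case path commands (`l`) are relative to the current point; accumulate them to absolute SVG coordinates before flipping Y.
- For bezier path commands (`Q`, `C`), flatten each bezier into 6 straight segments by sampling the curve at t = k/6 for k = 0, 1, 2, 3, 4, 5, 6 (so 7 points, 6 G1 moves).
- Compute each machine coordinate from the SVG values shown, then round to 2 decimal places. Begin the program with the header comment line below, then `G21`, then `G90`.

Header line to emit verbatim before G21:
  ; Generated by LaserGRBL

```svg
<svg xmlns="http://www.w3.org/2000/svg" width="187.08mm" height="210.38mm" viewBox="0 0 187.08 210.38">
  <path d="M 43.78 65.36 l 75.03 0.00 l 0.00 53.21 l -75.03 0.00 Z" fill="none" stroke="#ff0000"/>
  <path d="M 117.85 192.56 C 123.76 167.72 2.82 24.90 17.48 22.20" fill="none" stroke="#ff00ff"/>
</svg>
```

1 u = 1 mm; y_m = 210.38 − y.

[1] `<path>` rectangle, #ff0000→cut S808 F1125: (43.78,145.02) → (118.81,145.02) → (118.81,91.81) → (43.78,91.81) → (43.78,145.02) (closed)

[2] `<path>` cubic bezier, #ff00ff→engrave S291 F4268: (117.85,17.82) → (111.45,38.88) → (91.20,72.43) → (64.38,111.30) → (38.30,148.33) → (20.23,176.35) → (17.48,188.18)

; Generated by LaserGRBL
G21
G90
G0 X43.78 Y145.02
M3 S808
G1 X118.81 Y145.02 F1125
G1 X118.81 Y91.81
G1 X43.78 Y91.81
G1 X43.78 Y145.02
M5
G0 X117.85 Y17.82
M3 S291
G1 X111.45 Y38.88 F4268
G1 X91.20 Y72.43
G1 X64.38 Y111.30
G1 X38.30 Y148.33
G1 X20.23 Y176.35
G1 X17.48 Y188.18
M5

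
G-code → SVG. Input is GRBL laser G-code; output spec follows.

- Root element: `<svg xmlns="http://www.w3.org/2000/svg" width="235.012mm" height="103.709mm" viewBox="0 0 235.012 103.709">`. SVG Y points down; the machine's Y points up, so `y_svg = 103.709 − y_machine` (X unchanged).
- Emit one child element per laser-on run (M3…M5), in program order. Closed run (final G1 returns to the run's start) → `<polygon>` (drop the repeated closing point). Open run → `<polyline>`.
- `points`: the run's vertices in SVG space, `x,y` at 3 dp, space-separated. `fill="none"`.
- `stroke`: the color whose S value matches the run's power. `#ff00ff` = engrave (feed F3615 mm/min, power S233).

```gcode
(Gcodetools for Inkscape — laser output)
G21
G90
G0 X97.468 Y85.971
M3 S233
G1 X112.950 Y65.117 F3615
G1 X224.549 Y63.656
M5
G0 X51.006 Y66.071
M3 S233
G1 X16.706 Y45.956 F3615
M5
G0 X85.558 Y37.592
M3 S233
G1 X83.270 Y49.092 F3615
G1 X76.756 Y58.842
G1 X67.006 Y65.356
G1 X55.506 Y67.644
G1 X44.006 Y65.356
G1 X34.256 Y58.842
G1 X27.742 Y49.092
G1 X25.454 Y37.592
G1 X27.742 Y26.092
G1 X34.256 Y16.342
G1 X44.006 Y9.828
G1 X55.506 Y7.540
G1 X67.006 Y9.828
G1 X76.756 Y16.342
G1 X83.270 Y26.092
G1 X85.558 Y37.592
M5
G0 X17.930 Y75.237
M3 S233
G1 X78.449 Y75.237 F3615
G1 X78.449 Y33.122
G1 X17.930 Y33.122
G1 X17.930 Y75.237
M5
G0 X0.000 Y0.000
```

y_svg = 103.709 − y_m. Every run uses S233, so all elements get stroke `#ff00ff` (engrave).

[1] open run; points: 97.468,17.738 112.950,38.592 224.549,40.053

[2] open run; points: 51.006,37.638 16.706,57.753

[3] closed run; points: 85.558,66.117 83.270,54.617 76.756,44.867 67.006,38.353 55.506,36.065 44.006,38.353 34.256,44.867 27.742,54.617 25.454,66.117 27.742,77.617 34.256,87.367 44.006,93.881 55.506,96.169 67.006,93.881 76.756,87.367 83.270,77.617

[4] closed run; points: 17.930,28.472 78.449,28.472 78.449,70.587 17.930,70.587

<svg xmlns="http://www.w3.org/2000/svg" width="235.012mm" height="103.709mm" viewBox="0 0 235.012 103.709">
  <polyline points="97.468,17.738 112.950,38.592 224.549,40.053" fill="none" stroke="#ff00ff"/>
  <polyline points="51.006,37.638 16.706,57.753" fill="none" stroke="#ff00ff"/>
  <polygon points="85.558,66.117 83.270,54.617 76.756,44.867 67.006,38.353 55.506,36.065 44.006,38.353 34.256,44.867 27.742,54.617 25.454,66.117 27.742,77.617 34.256,87.367 44.006,93.881 55.506,96.169 67.006,93.881 76.756,87.367 83.270,77.617" fill="none" stroke="#ff00ff"/>
  <polygon points="17.930,28.472 78.449,28.472 78.449,70.587 17.930,70.587" fill="none" stroke="#ff00ff"/>
</svg>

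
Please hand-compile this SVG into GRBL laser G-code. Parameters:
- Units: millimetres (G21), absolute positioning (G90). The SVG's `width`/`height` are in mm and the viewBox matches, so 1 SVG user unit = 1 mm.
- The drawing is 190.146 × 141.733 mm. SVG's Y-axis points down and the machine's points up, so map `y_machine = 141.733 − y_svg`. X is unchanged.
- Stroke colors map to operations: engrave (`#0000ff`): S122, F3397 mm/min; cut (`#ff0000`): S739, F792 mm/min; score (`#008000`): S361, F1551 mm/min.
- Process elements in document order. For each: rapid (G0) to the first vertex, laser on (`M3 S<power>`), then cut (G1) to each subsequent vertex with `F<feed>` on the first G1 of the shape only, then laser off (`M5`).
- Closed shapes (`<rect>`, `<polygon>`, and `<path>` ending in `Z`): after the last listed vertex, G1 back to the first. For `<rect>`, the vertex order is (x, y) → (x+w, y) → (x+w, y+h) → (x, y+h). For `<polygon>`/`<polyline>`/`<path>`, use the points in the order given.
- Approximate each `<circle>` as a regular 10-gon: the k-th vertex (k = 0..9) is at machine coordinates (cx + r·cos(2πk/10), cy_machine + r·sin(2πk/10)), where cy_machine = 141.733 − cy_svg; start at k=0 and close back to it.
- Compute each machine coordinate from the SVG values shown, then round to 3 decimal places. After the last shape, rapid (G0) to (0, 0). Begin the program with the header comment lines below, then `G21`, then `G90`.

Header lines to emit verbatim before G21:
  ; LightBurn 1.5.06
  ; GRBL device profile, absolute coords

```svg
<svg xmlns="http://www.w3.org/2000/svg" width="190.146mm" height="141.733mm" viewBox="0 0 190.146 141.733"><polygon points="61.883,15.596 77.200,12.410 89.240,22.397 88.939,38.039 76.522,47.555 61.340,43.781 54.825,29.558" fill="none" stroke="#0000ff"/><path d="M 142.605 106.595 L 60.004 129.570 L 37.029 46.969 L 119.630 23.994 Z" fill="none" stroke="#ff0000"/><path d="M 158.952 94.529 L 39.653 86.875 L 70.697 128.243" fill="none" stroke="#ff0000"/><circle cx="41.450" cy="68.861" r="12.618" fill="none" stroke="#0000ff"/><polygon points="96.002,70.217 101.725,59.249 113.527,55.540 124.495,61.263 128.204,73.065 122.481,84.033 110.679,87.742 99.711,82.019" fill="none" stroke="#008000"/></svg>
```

viewBox `0 0 190.146 141.733` with mm width/height → 1 unit = 1 mm. Flip: y_m = 141.733 − y_svg.

**Shape 1** — `<polygon>` regular polygon, stroke `#0000ff` → engrave (S122, F3397). Machine vertices: (61.883,126.137) → (77.200,129.323) → (89.240,119.336) → (88.939,103.694) → (76.522,94.178) → (61.340,97.952) → (54.825,112.175) → (61.883,126.137). Closed: final G1 returns to the first vertex.

**Shape 2** — `<path>` regular polygon, stroke `#ff0000` → cut (S739, F792). Machine vertices: (142.605,35.138) → (60.004,12.163) → (37.029,94.764) → (119.630,117.739) → (142.605,35.138). Closed: final G1 returns to the first vertex.

**Shape 3** — `<path>` open polyline, stroke `#ff0000` → cut (S739, F792). Machine vertices: (158.952,47.204) → (39.653,54.858) → (70.697,13.490). Open path.

**Shape 4** — `<circle>` circle, stroke `#0000ff` → engrave (S122, F3397). Machine vertices: (54.068,72.872) → (51.658,80.289) → (45.349,84.872) → (37.551,84.872) → (31.242,80.289) → (28.832,72.872) → (31.242,65.455) → (37.551,60.872) → (45.349,60.872) → (51.658,65.455) → (54.068,72.872). Closed: final G1 returns to the first vertex.

**Shape 5** — `<polygon>` regular polygon, stroke `#008000` → score (S361, F1551). Machine vertices: (96.002,71.516) → (101.725,82.484) → (113.527,86.193) → (124.495,80.470) → (128.204,68.668) → (122.481,57.700) → (110.679,53.991) → (99.711,59.714) → (96.002,71.516). Closed: final G1 returns to the first vertex.

; LightBurn 1.5.06
; GRBL device profile, absolute coords
G21
G90
G0 X61.883 Y126.137
M3 S122
G1 X77.200 Y129.323 F3397
G1 X89.240 Y119.336
G1 X88.939 Y103.694
G1 X76.522 Y94.178
G1 X61.340 Y97.952
G1 X54.825 Y112.175
G1 X61.883 Y126.137
M5
G0 X142.605 Y35.138
M3 S739
G1 X60.004 Y12.163 F792
G1 X37.029 Y94.764
G1 X119.630 Y117.739
G1 X142.605 Y35.138
M5
G0 X158.952 Y47.204
M3 S739
G1 X39.653 Y54.858 F792
G1 X70.697 Y13.490
M5
G0 X54.068 Y72.872
M3 S122
G1 X51.658 Y80.289 F3397
G1 X45.349 Y84.872
G1 X37.551 Y84.872
G1 X31.242 Y80.289
G1 X28.832 Y72.872
G1 X31.242 Y65.455
G1 X37.551 Y60.872
G1 X45.349 Y60.872
G1 X51.658 Y65.455
G1 X54.068 Y72.872
M5
G0 X96.002 Y71.516
M3 S361
G1 X101.725 Y82.484 F1551
G1 X113.527 Y86.193
G1 X124.495 Y80.470
G1 X128.204 Y68.668
G1 X122.481 Y57.700
G1 X110.679 Y53.991
G1 X99.711 Y59.714
G1 X96.002 Y71.516
M5
G0 X0.000 Y0.000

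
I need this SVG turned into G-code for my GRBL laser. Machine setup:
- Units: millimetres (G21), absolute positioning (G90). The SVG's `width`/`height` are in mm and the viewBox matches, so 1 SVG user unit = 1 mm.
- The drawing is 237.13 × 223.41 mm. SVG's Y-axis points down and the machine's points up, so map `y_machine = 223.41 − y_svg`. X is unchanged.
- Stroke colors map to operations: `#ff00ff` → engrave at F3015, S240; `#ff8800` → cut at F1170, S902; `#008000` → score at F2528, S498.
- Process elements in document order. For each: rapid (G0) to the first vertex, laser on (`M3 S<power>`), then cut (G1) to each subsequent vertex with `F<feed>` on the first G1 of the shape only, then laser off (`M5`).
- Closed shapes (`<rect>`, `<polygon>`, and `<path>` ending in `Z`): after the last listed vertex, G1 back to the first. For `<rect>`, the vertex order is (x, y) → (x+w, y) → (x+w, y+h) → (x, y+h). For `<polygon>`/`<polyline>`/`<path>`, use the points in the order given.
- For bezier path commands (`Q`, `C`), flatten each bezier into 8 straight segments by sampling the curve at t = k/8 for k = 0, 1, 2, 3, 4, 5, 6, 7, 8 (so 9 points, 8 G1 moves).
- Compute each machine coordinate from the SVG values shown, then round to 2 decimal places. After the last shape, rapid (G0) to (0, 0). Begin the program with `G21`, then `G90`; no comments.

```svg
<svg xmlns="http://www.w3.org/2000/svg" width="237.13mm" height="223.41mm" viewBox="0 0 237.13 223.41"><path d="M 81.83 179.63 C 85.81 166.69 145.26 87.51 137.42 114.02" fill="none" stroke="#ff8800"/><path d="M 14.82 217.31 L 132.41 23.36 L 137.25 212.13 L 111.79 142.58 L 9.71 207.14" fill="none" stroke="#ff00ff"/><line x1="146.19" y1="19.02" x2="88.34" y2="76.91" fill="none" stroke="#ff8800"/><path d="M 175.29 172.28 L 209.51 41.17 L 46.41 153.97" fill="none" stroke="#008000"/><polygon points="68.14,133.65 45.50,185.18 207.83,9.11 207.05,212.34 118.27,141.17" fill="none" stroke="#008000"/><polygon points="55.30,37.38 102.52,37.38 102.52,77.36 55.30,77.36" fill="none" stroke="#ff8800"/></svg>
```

G21
G90
G0 X81.83 Y43.78
M3 S902
G1 X85.68 Y51.40 F1170
G1 X93.30 Y63.22
G1 X103.24 Y77.22
G1 X114.06 Y91.38
G1 X124.33 Y103.69
G1 X132.60 Y112.14
G1 X137.45 Y114.71
G1 X137.42 Y109.39
M5
G0 X14.82 Y6.10
M3 S240
G1 X132.41 Y200.05 F3015
G1 X137.25 Y11.28
G1 X111.79 Y80.83
G1 X9.71 Y16.27
M5
G0 X146.19 Y204.39
M3 S902
G1 X88.34 Y146.50 F1170
M5
G0 X175.29 Y51.13
M3 S498
G1 X209.51 Y182.24 F2528
G1 X46.41 Y69.44
M5
G0 X68.14 Y89.76
M3 S498
G1 X45.50 Y38.23 F2528
G1 X207.83 Y214.30
G1 X207.05 Y11.07
G1 X118.27 Y82.24
G1 X68.14 Y89.76
M5
G0 X55.30 Y186.03
M3 S902
G1 X102.52 Y186.03 F1170
G1 X102.52 Y146.05
G1 X55.30 Y146.05
G1 X55.30 Y186.03
M5
G0 X0.00 Y0.00

Since the viewBox matches the mm dimensions, user units are millimetres directly. The only transform is the Y-flip y_m = 223.41 − y_svg.

Shape 1 is a cubic bezier drawn with `<path>`. Its stroke #ff8800 means cut at S902, F1170. After flipping Y the toolpath is (81.83,43.78) → (85.68,51.40) → (93.30,63.22) → (103.24,77.22) → (114.06,91.38) → (124.33,103.69) → (132.60,112.14) → (137.45,114.71) → (137.42,109.39).

Shape 2 is a open polyline drawn with `<path>`. Its stroke #ff00ff means engrave at S240, F3015. After flipping Y the toolpath is (14.82,6.10) → (132.41,200.05) → (137.25,11.28) → (111.79,80.83) → (9.71,16.27).

Shape 3 is a line segment drawn with `<line>`. Its stroke #ff8800 means cut at S902, F1170. After flipping Y the toolpath is (146.19,204.39) → (88.34,146.50).

Shape 4 is a open polyline drawn with `<path>`. Its stroke #008000 means score at S498, F2528. After flipping Y the toolpath is (175.29,51.13) → (209.51,182.24) → (46.41,69.44).

Shape 5 is a closed polygon drawn with `<polygon>`. Its stroke #008000 means score at S498, F2528. After flipping Y the toolpath is (68.14,89.76) → (45.50,38.23) → (207.83,214.30) → (207.05,11.07) → (118.27,82.24) → (68.14,89.76), returning to the start.

Shape 6 is a rectangle drawn with `<polygon>`. Its stroke #ff8800 means cut at S902, F1170. After flipping Y the toolpath is (55.30,186.03) → (102.52,186.03) → (102.52,146.05) → (55.30,146.05) → (55.30,186.03), returning to the start.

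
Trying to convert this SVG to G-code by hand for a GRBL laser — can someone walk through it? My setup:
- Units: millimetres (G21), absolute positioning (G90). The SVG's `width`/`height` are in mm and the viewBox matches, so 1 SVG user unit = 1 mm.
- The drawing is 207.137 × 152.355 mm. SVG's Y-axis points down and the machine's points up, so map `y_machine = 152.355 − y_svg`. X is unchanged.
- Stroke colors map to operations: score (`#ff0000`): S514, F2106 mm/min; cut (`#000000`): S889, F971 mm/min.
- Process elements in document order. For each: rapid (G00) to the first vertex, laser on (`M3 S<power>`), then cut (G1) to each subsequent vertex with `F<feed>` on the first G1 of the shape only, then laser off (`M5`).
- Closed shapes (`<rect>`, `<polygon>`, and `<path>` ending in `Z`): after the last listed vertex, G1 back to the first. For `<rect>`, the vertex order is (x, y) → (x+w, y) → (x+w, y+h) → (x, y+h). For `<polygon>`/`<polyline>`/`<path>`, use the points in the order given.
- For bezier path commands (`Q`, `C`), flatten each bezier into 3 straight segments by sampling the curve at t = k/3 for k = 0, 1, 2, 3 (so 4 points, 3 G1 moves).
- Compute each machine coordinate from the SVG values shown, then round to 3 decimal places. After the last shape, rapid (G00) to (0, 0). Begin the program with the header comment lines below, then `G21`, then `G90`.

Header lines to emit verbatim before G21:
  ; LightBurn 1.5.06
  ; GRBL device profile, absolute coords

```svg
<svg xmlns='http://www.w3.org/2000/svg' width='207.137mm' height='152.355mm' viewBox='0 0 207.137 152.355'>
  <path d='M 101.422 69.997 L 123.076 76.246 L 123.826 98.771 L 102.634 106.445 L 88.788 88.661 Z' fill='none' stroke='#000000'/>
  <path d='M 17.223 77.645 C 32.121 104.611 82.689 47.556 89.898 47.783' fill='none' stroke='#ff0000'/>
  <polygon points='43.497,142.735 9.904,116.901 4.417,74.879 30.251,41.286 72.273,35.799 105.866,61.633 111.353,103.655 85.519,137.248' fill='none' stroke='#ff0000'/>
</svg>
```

Since the viewBox matches the mm dimensions, user units are millimetres directly. The only transform is the Y-flip y_m = 152.355 − y_svg.

Shape 1 is a regular polygon drawn with `<path>`. Its stroke #000000 means cut at S889, F971. After flipping Y the toolpath is (101.422,82.358) → (123.076,76.109) → (123.826,53.584) → (102.634,45.910) → (88.788,63.694) → (101.422,82.358), returning to the start.

Shape 2 is a cubic bezier drawn with `<path>`. Its stroke #ff0000 means score at S514, F2106. After flipping Y the toolpath is (17.223,74.710) → (41.084,70.518) → (71.163,90.938) → (89.898,104.572).

Shape 3 is a regular polygon drawn with `<polygon>`. Its stroke #ff0000 means score at S514, F2106. After flipping Y the toolpath is (43.497,9.620) → (9.904,35.454) → (4.417,77.476) → (30.251,111.069) → (72.273,116.556) → (105.866,90.722) → (111.353,48.700) → (85.519,15.107) → (43.497,9.620), returning to the start.

; LightBurn 1.5.06
; GRBL device profile, absolute coords
G21
G90
G00 X101.422 Y82.358
M3 S889
G1 X123.076 Y76.109 F971
G1 X123.826 Y53.584
G1 X102.634 Y45.910
G1 X88.788 Y63.694
G1 X101.422 Y82.358
M5
G00 X17.223 Y74.710
M3 S514
G1 X41.084 Y70.518 F2106
G1 X71.163 Y90.938
G1 X89.898 Y104.572
M5
G00 X43.497 Y9.620
M3 S514
G1 X9.904 Y35.454 F2106
G1 X4.417 Y77.476
G1 X30.251 Y111.069
G1 X72.273 Y116.556
G1 X105.866 Y90.722
G1 X111.353 Y48.700
G1 X85.519 Y15.107
G1 X43.497 Y9.620
M5
G00 X0.000 Y0.000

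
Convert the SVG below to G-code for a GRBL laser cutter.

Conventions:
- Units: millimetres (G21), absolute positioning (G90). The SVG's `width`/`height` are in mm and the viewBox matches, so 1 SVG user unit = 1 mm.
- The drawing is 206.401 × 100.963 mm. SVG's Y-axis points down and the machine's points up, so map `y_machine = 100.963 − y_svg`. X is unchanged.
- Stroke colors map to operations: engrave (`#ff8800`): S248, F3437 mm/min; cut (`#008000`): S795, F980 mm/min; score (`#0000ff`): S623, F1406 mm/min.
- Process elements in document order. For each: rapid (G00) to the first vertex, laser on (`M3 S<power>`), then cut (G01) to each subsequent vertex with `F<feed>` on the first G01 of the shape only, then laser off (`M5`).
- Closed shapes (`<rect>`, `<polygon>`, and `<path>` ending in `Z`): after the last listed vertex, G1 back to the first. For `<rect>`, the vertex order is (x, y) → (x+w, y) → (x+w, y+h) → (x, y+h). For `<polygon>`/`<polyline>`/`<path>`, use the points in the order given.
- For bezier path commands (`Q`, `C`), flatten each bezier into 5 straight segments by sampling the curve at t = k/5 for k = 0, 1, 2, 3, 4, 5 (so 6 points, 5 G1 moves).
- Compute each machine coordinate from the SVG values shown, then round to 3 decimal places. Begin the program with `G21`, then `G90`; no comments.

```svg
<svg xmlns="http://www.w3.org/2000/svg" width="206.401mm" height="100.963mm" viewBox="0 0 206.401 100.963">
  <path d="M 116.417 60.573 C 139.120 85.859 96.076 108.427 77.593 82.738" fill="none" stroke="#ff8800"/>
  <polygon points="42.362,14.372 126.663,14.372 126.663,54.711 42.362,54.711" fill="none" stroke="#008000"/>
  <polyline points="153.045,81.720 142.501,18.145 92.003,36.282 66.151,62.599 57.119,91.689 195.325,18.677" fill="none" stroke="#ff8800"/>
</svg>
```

G21
G90
G00 X116.417 Y40.390
M3 S248
G01 X122.872 Y25.909 F3437
G01 X117.882 Y14.266
G01 X105.782 Y7.647
G01 X90.908 Y8.238
G01 X77.593 Y18.225
M5
G00 X42.362 Y86.591
M3 S795
G01 X126.663 Y86.591 F980
G01 X126.663 Y46.252
G01 X42.362 Y46.252
G01 X42.362 Y86.591
M5
G00 X153.045 Y19.243
M3 S248
G01 X142.501 Y82.818 F3437
G01 X92.003 Y64.681
G01 X66.151 Y38.364
G01 X57.119 Y9.274
G01 X195.325 Y82.286
M5

viewBox `0 0 206.401 100.963` with mm width/height → 1 unit = 1 mm. Flip: y_m = 100.963 − y_svg.

**Shape 1** — `<path>` cubic bezier, stroke `#ff8800` → engrave (S248, F3437). Control points (SVG): P0=(116.417,60.573), P1=(139.120,85.859), P2=(96.076,108.427), P3=(77.593,82.738); sampled at t=k/5. Machine vertices: (116.417,40.390) → (122.872,25.909) → (117.882,14.266) → (105.782,7.647) → (90.908,8.238) → (77.593,18.225). Open path.

**Shape 2** — `<polygon>` rectangle, stroke `#008000` → cut (S795, F980). Machine vertices: (42.362,86.591) → (126.663,86.591) → (126.663,46.252) → (42.362,46.252) → (42.362,86.591). Closed: final G1 returns to the first vertex.

**Shape 3** — `<polyline>` open polyline, stroke `#ff8800` → engrave (S248, F3437). Machine vertices: (153.045,19.243) → (142.501,82.818) → (92.003,64.681) → (66.151,38.364) → (57.119,9.274) → (195.325,82.286). Open path.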